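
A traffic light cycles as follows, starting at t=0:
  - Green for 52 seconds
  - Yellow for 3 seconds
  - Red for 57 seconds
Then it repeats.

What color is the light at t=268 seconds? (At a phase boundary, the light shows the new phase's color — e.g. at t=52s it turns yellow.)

Cycle length = 52 + 3 + 57 = 112s
t = 268, phase_t = 268 mod 112 = 44
44 < 52 (green end) → GREEN

Answer: green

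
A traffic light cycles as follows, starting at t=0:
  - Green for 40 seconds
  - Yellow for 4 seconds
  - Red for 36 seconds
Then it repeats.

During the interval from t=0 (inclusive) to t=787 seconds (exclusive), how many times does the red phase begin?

Answer: 10

Derivation:
Cycle = 40+4+36 = 80s
red phase starts at t = k*80 + 44 for k=0,1,2,...
Need k*80+44 < 787 → k < 9.287
k ∈ {0, ..., 9} → 10 starts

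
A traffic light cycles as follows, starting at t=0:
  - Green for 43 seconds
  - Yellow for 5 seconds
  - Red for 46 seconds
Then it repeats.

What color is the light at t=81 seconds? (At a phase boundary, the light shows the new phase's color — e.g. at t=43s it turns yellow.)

Cycle length = 43 + 5 + 46 = 94s
t = 81, phase_t = 81 mod 94 = 81
81 >= 48 → RED

Answer: red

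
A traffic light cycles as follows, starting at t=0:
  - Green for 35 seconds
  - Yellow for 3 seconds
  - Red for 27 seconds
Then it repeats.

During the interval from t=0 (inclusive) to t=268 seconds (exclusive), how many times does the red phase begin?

Cycle = 35+3+27 = 65s
red phase starts at t = k*65 + 38 for k=0,1,2,...
Need k*65+38 < 268 → k < 3.538
k ∈ {0, ..., 3} → 4 starts

Answer: 4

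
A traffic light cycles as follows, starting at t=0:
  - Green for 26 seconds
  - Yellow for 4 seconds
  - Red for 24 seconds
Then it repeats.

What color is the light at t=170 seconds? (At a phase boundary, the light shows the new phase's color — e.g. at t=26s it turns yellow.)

Cycle length = 26 + 4 + 24 = 54s
t = 170, phase_t = 170 mod 54 = 8
8 < 26 (green end) → GREEN

Answer: green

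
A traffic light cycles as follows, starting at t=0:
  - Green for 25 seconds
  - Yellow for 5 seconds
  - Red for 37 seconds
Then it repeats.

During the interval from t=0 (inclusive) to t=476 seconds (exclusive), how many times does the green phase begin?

Cycle = 25+5+37 = 67s
green phase starts at t = k*67 + 0 for k=0,1,2,...
Need k*67+0 < 476 → k < 7.104
k ∈ {0, ..., 7} → 8 starts

Answer: 8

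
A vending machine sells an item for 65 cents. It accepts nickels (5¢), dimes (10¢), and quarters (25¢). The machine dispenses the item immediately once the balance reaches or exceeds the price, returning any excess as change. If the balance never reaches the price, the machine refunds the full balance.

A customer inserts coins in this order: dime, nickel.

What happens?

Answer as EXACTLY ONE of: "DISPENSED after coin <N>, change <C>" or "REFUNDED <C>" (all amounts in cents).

Answer: REFUNDED 15

Derivation:
Price: 65¢
Coin 1 (dime, 10¢): balance = 10¢
Coin 2 (nickel, 5¢): balance = 15¢
All coins inserted, balance 15¢ < price 65¢ → REFUND 15¢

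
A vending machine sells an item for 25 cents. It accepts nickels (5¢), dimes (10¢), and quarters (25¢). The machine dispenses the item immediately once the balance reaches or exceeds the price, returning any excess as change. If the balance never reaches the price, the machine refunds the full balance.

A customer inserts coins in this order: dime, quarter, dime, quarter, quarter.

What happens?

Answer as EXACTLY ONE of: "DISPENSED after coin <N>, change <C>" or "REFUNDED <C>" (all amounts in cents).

Answer: DISPENSED after coin 2, change 10

Derivation:
Price: 25¢
Coin 1 (dime, 10¢): balance = 10¢
Coin 2 (quarter, 25¢): balance = 35¢
  → balance >= price → DISPENSE, change = 35 - 25 = 10¢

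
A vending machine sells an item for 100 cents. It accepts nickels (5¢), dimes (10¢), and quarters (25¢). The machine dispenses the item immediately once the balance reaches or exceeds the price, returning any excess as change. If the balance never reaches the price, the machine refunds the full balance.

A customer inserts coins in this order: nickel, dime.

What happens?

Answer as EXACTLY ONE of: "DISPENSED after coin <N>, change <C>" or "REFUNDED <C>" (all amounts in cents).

Answer: REFUNDED 15

Derivation:
Price: 100¢
Coin 1 (nickel, 5¢): balance = 5¢
Coin 2 (dime, 10¢): balance = 15¢
All coins inserted, balance 15¢ < price 100¢ → REFUND 15¢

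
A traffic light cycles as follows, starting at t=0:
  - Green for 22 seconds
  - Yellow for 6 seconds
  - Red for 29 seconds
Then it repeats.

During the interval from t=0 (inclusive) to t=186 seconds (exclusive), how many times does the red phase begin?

Answer: 3

Derivation:
Cycle = 22+6+29 = 57s
red phase starts at t = k*57 + 28 for k=0,1,2,...
Need k*57+28 < 186 → k < 2.772
k ∈ {0, ..., 2} → 3 starts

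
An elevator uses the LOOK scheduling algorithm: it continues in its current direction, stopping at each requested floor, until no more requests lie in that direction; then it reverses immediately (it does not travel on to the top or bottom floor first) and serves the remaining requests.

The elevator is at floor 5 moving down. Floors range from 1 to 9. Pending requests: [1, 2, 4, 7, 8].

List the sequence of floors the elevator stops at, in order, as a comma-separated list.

Current: 5, moving DOWN
Serve below first (descending): [4, 2, 1]
Then reverse, serve above (ascending): [7, 8]

Answer: 4, 2, 1, 7, 8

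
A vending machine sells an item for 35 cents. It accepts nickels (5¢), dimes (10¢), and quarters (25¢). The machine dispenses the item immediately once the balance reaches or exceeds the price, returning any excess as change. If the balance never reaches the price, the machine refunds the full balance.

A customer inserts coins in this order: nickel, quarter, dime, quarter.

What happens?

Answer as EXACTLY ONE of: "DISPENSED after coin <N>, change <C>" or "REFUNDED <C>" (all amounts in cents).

Price: 35¢
Coin 1 (nickel, 5¢): balance = 5¢
Coin 2 (quarter, 25¢): balance = 30¢
Coin 3 (dime, 10¢): balance = 40¢
  → balance >= price → DISPENSE, change = 40 - 35 = 5¢

Answer: DISPENSED after coin 3, change 5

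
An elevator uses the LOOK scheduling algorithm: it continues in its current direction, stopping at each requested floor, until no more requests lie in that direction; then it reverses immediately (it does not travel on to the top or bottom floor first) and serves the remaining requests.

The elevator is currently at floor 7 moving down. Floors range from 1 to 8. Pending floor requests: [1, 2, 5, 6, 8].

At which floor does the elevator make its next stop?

Answer: 6

Derivation:
Current floor: 7, direction: down
Requests above: [8]
Requests below: [1, 2, 5, 6]
Moving down and requests lie below → nearest below is max([1, 2, 5, 6]) = 6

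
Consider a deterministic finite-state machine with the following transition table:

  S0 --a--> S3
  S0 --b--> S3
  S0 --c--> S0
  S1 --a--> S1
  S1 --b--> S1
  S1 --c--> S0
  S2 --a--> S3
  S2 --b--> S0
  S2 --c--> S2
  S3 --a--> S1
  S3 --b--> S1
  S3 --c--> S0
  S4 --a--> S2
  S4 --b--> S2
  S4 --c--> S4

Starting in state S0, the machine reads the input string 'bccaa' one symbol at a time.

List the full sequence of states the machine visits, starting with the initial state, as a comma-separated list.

Start: S0
  read 'b': S0 --b--> S3
  read 'c': S3 --c--> S0
  read 'c': S0 --c--> S0
  read 'a': S0 --a--> S3
  read 'a': S3 --a--> S1

Answer: S0, S3, S0, S0, S3, S1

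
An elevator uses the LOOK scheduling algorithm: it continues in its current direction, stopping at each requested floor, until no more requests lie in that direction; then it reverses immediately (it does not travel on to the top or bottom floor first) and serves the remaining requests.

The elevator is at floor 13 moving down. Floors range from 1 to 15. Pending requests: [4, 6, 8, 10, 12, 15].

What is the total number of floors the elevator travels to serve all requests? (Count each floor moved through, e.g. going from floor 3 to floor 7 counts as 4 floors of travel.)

Start at floor 13 moving down, LOOK stop order: [12, 10, 8, 6, 4, 15]
  13 → 12: |12-13| = 1, total = 1
  12 → 10: |10-12| = 2, total = 3
  10 → 8: |8-10| = 2, total = 5
  8 → 6: |6-8| = 2, total = 7
  6 → 4: |4-6| = 2, total = 9
  4 → 15: |15-4| = 11, total = 20

Answer: 20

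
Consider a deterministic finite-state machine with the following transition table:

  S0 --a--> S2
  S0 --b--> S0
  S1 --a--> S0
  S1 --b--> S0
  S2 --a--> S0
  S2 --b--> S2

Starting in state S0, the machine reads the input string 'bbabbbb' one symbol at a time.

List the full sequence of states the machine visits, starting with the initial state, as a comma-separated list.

Start: S0
  read 'b': S0 --b--> S0
  read 'b': S0 --b--> S0
  read 'a': S0 --a--> S2
  read 'b': S2 --b--> S2
  read 'b': S2 --b--> S2
  read 'b': S2 --b--> S2
  read 'b': S2 --b--> S2

Answer: S0, S0, S0, S2, S2, S2, S2, S2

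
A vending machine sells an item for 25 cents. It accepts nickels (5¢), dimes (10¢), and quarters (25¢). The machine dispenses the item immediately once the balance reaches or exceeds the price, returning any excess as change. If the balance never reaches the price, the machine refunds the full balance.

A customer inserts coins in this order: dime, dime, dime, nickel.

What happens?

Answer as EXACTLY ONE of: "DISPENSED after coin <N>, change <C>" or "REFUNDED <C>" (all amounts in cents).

Answer: DISPENSED after coin 3, change 5

Derivation:
Price: 25¢
Coin 1 (dime, 10¢): balance = 10¢
Coin 2 (dime, 10¢): balance = 20¢
Coin 3 (dime, 10¢): balance = 30¢
  → balance >= price → DISPENSE, change = 30 - 25 = 5¢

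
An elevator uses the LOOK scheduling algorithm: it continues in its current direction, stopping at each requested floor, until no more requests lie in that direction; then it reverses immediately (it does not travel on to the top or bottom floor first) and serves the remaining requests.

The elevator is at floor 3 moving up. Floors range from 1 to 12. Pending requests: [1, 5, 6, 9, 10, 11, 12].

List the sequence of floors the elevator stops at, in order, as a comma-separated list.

Current: 3, moving UP
Serve above first (ascending): [5, 6, 9, 10, 11, 12]
Then reverse, serve below (descending): [1]

Answer: 5, 6, 9, 10, 11, 12, 1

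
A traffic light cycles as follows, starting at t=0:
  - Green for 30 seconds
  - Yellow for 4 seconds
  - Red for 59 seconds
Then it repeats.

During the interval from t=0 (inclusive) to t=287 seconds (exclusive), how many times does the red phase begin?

Cycle = 30+4+59 = 93s
red phase starts at t = k*93 + 34 for k=0,1,2,...
Need k*93+34 < 287 → k < 2.720
k ∈ {0, ..., 2} → 3 starts

Answer: 3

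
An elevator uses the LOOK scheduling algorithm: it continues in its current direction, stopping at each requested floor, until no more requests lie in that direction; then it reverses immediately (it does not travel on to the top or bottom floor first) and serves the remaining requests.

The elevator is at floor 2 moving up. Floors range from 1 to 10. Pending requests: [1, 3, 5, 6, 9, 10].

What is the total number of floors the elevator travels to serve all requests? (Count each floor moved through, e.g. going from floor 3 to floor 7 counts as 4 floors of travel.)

Answer: 17

Derivation:
Start at floor 2 moving up, LOOK stop order: [3, 5, 6, 9, 10, 1]
  2 → 3: |3-2| = 1, total = 1
  3 → 5: |5-3| = 2, total = 3
  5 → 6: |6-5| = 1, total = 4
  6 → 9: |9-6| = 3, total = 7
  9 → 10: |10-9| = 1, total = 8
  10 → 1: |1-10| = 9, total = 17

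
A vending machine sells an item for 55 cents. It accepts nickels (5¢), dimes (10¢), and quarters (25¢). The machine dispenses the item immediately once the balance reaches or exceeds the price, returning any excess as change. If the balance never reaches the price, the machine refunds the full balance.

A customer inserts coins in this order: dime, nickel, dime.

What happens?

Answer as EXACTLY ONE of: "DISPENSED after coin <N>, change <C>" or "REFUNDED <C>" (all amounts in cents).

Answer: REFUNDED 25

Derivation:
Price: 55¢
Coin 1 (dime, 10¢): balance = 10¢
Coin 2 (nickel, 5¢): balance = 15¢
Coin 3 (dime, 10¢): balance = 25¢
All coins inserted, balance 25¢ < price 55¢ → REFUND 25¢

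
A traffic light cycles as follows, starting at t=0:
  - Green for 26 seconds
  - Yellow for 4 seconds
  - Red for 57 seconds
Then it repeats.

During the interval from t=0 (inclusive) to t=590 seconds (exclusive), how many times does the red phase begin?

Answer: 7

Derivation:
Cycle = 26+4+57 = 87s
red phase starts at t = k*87 + 30 for k=0,1,2,...
Need k*87+30 < 590 → k < 6.437
k ∈ {0, ..., 6} → 7 starts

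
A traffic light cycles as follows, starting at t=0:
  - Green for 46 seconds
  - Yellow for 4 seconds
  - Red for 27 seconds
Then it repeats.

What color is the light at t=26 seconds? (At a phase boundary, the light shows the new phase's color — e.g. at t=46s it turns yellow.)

Answer: green

Derivation:
Cycle length = 46 + 4 + 27 = 77s
t = 26, phase_t = 26 mod 77 = 26
26 < 46 (green end) → GREEN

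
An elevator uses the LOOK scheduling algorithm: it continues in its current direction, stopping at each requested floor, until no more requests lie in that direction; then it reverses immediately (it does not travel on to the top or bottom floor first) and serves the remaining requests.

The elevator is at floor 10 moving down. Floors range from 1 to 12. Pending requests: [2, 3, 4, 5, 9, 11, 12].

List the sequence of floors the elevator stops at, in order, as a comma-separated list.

Current: 10, moving DOWN
Serve below first (descending): [9, 5, 4, 3, 2]
Then reverse, serve above (ascending): [11, 12]

Answer: 9, 5, 4, 3, 2, 11, 12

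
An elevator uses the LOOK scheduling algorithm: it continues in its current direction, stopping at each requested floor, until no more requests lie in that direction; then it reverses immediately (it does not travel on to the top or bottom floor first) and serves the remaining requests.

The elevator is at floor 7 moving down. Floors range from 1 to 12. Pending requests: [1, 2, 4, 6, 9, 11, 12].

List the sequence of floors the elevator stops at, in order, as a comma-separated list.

Answer: 6, 4, 2, 1, 9, 11, 12

Derivation:
Current: 7, moving DOWN
Serve below first (descending): [6, 4, 2, 1]
Then reverse, serve above (ascending): [9, 11, 12]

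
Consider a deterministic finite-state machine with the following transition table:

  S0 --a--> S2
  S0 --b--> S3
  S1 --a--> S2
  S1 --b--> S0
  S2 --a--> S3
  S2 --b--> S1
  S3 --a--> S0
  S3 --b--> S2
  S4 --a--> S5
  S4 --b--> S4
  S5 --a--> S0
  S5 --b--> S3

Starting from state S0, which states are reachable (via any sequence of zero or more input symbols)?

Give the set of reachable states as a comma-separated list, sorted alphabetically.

Answer: S0, S1, S2, S3

Derivation:
BFS from S0:
  visit S0: S0--a-->S2 (new), S0--b-->S3 (new)
  visit S2: S2--a-->S3 (seen), S2--b-->S1 (new)
  visit S3: S3--a-->S0 (seen), S3--b-->S2 (seen)
  visit S1: S1--a-->S2 (seen), S1--b-->S0 (seen)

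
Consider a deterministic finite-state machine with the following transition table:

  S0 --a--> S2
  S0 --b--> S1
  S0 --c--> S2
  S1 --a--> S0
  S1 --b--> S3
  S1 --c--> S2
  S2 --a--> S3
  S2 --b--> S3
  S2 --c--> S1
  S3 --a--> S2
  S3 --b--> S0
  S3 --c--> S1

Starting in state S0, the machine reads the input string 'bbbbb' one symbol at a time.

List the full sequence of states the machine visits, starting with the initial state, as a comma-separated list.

Start: S0
  read 'b': S0 --b--> S1
  read 'b': S1 --b--> S3
  read 'b': S3 --b--> S0
  read 'b': S0 --b--> S1
  read 'b': S1 --b--> S3

Answer: S0, S1, S3, S0, S1, S3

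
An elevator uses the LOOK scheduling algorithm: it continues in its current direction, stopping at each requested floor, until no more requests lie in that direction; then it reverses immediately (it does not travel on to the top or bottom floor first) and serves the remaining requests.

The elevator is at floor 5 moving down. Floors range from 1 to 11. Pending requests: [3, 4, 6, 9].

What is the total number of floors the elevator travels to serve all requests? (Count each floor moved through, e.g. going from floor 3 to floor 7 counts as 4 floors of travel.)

Answer: 8

Derivation:
Start at floor 5 moving down, LOOK stop order: [4, 3, 6, 9]
  5 → 4: |4-5| = 1, total = 1
  4 → 3: |3-4| = 1, total = 2
  3 → 6: |6-3| = 3, total = 5
  6 → 9: |9-6| = 3, total = 8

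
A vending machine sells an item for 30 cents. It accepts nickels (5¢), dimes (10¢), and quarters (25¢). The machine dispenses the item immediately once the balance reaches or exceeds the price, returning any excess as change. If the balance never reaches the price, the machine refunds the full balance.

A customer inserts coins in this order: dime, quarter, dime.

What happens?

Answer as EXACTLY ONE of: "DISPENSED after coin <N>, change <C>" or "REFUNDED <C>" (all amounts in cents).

Price: 30¢
Coin 1 (dime, 10¢): balance = 10¢
Coin 2 (quarter, 25¢): balance = 35¢
  → balance >= price → DISPENSE, change = 35 - 30 = 5¢

Answer: DISPENSED after coin 2, change 5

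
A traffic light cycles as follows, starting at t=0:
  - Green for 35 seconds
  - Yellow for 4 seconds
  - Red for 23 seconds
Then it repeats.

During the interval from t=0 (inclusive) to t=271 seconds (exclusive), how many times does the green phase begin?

Answer: 5

Derivation:
Cycle = 35+4+23 = 62s
green phase starts at t = k*62 + 0 for k=0,1,2,...
Need k*62+0 < 271 → k < 4.371
k ∈ {0, ..., 4} → 5 starts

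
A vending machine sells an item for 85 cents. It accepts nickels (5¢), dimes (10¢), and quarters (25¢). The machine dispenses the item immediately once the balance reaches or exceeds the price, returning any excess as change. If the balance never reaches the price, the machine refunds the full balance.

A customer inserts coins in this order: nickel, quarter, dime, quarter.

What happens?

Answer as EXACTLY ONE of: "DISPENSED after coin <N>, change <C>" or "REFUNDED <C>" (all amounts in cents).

Price: 85¢
Coin 1 (nickel, 5¢): balance = 5¢
Coin 2 (quarter, 25¢): balance = 30¢
Coin 3 (dime, 10¢): balance = 40¢
Coin 4 (quarter, 25¢): balance = 65¢
All coins inserted, balance 65¢ < price 85¢ → REFUND 65¢

Answer: REFUNDED 65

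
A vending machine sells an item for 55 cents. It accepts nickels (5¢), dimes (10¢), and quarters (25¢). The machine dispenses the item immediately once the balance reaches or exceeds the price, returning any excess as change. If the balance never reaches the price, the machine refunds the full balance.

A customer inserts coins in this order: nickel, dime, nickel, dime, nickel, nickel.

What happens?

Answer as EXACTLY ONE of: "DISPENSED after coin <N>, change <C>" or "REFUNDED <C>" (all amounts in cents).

Answer: REFUNDED 40

Derivation:
Price: 55¢
Coin 1 (nickel, 5¢): balance = 5¢
Coin 2 (dime, 10¢): balance = 15¢
Coin 3 (nickel, 5¢): balance = 20¢
Coin 4 (dime, 10¢): balance = 30¢
Coin 5 (nickel, 5¢): balance = 35¢
Coin 6 (nickel, 5¢): balance = 40¢
All coins inserted, balance 40¢ < price 55¢ → REFUND 40¢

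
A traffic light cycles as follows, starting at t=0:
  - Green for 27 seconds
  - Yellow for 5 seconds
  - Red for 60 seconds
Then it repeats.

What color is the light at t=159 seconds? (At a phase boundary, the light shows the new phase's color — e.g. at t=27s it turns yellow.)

Cycle length = 27 + 5 + 60 = 92s
t = 159, phase_t = 159 mod 92 = 67
67 >= 32 → RED

Answer: red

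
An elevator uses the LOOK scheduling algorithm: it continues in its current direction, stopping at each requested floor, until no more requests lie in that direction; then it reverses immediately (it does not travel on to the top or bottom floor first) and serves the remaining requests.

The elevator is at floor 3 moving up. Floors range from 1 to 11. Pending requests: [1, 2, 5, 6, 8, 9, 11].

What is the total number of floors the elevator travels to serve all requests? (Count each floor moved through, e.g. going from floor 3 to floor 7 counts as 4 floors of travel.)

Start at floor 3 moving up, LOOK stop order: [5, 6, 8, 9, 11, 2, 1]
  3 → 5: |5-3| = 2, total = 2
  5 → 6: |6-5| = 1, total = 3
  6 → 8: |8-6| = 2, total = 5
  8 → 9: |9-8| = 1, total = 6
  9 → 11: |11-9| = 2, total = 8
  11 → 2: |2-11| = 9, total = 17
  2 → 1: |1-2| = 1, total = 18

Answer: 18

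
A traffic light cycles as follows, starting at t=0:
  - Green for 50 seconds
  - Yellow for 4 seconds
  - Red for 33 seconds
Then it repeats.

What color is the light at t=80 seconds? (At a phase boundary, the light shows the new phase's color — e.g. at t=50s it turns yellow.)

Answer: red

Derivation:
Cycle length = 50 + 4 + 33 = 87s
t = 80, phase_t = 80 mod 87 = 80
80 >= 54 → RED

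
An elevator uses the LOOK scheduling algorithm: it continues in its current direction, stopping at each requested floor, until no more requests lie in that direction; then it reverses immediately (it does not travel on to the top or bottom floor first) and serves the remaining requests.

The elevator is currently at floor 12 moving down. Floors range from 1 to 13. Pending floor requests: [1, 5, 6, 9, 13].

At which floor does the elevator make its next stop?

Answer: 9

Derivation:
Current floor: 12, direction: down
Requests above: [13]
Requests below: [1, 5, 6, 9]
Moving down and requests lie below → nearest below is max([1, 5, 6, 9]) = 9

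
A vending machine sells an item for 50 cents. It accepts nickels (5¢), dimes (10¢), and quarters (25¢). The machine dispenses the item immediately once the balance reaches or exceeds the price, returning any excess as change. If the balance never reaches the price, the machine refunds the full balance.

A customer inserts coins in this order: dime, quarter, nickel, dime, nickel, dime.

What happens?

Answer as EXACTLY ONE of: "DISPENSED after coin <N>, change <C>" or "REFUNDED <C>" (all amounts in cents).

Answer: DISPENSED after coin 4, change 0

Derivation:
Price: 50¢
Coin 1 (dime, 10¢): balance = 10¢
Coin 2 (quarter, 25¢): balance = 35¢
Coin 3 (nickel, 5¢): balance = 40¢
Coin 4 (dime, 10¢): balance = 50¢
  → balance >= price → DISPENSE, change = 50 - 50 = 0¢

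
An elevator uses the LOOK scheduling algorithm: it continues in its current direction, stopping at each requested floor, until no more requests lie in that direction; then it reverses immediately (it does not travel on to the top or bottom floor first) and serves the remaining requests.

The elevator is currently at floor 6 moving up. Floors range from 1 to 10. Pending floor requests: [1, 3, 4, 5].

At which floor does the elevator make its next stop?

Answer: 5

Derivation:
Current floor: 6, direction: up
Requests above: []
Requests below: [1, 3, 4, 5]
Moving up but no requests above → reverse; nearest below is max([1, 3, 4, 5]) = 5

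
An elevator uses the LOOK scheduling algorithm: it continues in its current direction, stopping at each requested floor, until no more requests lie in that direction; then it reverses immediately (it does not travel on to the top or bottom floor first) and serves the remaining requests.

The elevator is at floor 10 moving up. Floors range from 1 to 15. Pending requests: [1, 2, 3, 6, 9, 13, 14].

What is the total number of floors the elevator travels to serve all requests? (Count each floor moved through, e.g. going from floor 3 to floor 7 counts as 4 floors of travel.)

Answer: 17

Derivation:
Start at floor 10 moving up, LOOK stop order: [13, 14, 9, 6, 3, 2, 1]
  10 → 13: |13-10| = 3, total = 3
  13 → 14: |14-13| = 1, total = 4
  14 → 9: |9-14| = 5, total = 9
  9 → 6: |6-9| = 3, total = 12
  6 → 3: |3-6| = 3, total = 15
  3 → 2: |2-3| = 1, total = 16
  2 → 1: |1-2| = 1, total = 17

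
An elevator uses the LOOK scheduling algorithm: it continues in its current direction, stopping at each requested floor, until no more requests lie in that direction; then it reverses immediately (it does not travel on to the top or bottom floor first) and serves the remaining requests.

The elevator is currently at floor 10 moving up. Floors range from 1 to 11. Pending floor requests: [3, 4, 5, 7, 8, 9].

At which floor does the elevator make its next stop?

Current floor: 10, direction: up
Requests above: []
Requests below: [3, 4, 5, 7, 8, 9]
Moving up but no requests above → reverse; nearest below is max([3, 4, 5, 7, 8, 9]) = 9

Answer: 9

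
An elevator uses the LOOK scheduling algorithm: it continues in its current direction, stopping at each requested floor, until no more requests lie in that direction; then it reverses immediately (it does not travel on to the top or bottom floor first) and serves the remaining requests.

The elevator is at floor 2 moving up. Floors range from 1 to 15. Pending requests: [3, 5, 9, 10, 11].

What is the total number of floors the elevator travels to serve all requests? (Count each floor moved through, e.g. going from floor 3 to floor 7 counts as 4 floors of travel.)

Answer: 9

Derivation:
Start at floor 2 moving up, LOOK stop order: [3, 5, 9, 10, 11]
  2 → 3: |3-2| = 1, total = 1
  3 → 5: |5-3| = 2, total = 3
  5 → 9: |9-5| = 4, total = 7
  9 → 10: |10-9| = 1, total = 8
  10 → 11: |11-10| = 1, total = 9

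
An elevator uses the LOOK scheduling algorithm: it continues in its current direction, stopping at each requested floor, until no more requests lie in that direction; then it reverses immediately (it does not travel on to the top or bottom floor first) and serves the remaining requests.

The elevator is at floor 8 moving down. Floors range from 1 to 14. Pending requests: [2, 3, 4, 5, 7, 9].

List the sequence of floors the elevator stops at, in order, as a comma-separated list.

Answer: 7, 5, 4, 3, 2, 9

Derivation:
Current: 8, moving DOWN
Serve below first (descending): [7, 5, 4, 3, 2]
Then reverse, serve above (ascending): [9]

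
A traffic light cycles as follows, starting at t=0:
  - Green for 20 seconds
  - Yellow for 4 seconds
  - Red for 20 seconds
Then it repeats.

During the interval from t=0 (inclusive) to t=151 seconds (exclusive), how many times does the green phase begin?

Answer: 4

Derivation:
Cycle = 20+4+20 = 44s
green phase starts at t = k*44 + 0 for k=0,1,2,...
Need k*44+0 < 151 → k < 3.432
k ∈ {0, ..., 3} → 4 starts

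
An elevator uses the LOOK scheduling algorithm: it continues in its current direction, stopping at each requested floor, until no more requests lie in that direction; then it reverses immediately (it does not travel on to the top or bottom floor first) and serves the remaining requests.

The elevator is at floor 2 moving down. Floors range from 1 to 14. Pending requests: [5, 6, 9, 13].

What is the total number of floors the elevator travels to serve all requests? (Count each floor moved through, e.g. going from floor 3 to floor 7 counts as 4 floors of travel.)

Answer: 11

Derivation:
Start at floor 2 moving down, LOOK stop order: [5, 6, 9, 13]
  2 → 5: |5-2| = 3, total = 3
  5 → 6: |6-5| = 1, total = 4
  6 → 9: |9-6| = 3, total = 7
  9 → 13: |13-9| = 4, total = 11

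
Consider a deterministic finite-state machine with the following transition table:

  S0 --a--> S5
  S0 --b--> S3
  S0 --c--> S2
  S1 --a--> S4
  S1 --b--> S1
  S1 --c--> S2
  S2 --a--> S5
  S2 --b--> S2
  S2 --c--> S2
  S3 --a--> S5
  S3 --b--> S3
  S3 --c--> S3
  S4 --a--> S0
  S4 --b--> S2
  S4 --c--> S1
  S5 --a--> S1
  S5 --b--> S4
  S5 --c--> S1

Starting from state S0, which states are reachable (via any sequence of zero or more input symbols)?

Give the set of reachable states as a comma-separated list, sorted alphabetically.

Answer: S0, S1, S2, S3, S4, S5

Derivation:
BFS from S0:
  visit S0: S0--a-->S5 (new), S0--b-->S3 (new), S0--c-->S2 (new)
  visit S5: S5--a-->S1 (new), S5--b-->S4 (new), S5--c-->S1 (seen)
  visit S3: S3--a-->S5 (seen), S3--b-->S3 (seen), S3--c-->S3 (seen)
  visit S2: S2--a-->S5 (seen), S2--b-->S2 (seen), S2--c-->S2 (seen)
  visit S1: S1--a-->S4 (seen), S1--b-->S1 (seen), S1--c-->S2 (seen)
  visit S4: S4--a-->S0 (seen), S4--b-->S2 (seen), S4--c-->S1 (seen)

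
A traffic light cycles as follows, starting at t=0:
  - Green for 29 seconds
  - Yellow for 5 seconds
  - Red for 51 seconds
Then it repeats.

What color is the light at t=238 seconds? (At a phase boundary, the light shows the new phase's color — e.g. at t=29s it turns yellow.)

Answer: red

Derivation:
Cycle length = 29 + 5 + 51 = 85s
t = 238, phase_t = 238 mod 85 = 68
68 >= 34 → RED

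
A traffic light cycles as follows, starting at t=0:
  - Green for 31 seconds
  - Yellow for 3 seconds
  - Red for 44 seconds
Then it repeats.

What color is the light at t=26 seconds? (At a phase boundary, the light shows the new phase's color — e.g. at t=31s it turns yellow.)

Cycle length = 31 + 3 + 44 = 78s
t = 26, phase_t = 26 mod 78 = 26
26 < 31 (green end) → GREEN

Answer: green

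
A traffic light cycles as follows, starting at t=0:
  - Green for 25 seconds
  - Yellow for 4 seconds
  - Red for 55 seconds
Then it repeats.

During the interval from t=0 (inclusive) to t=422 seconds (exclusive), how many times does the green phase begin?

Cycle = 25+4+55 = 84s
green phase starts at t = k*84 + 0 for k=0,1,2,...
Need k*84+0 < 422 → k < 5.024
k ∈ {0, ..., 5} → 6 starts

Answer: 6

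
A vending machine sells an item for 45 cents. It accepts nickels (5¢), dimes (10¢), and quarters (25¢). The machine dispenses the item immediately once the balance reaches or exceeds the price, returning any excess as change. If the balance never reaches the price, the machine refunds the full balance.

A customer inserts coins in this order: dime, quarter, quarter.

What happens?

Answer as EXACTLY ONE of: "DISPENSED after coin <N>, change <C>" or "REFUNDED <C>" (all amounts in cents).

Price: 45¢
Coin 1 (dime, 10¢): balance = 10¢
Coin 2 (quarter, 25¢): balance = 35¢
Coin 3 (quarter, 25¢): balance = 60¢
  → balance >= price → DISPENSE, change = 60 - 45 = 15¢

Answer: DISPENSED after coin 3, change 15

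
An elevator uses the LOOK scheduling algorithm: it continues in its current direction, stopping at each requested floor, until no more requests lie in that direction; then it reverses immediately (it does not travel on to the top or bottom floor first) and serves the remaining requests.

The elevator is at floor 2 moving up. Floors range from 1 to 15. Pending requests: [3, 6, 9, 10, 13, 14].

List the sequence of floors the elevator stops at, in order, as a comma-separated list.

Answer: 3, 6, 9, 10, 13, 14

Derivation:
Current: 2, moving UP
Serve above first (ascending): [3, 6, 9, 10, 13, 14]
Then reverse, serve below (descending): []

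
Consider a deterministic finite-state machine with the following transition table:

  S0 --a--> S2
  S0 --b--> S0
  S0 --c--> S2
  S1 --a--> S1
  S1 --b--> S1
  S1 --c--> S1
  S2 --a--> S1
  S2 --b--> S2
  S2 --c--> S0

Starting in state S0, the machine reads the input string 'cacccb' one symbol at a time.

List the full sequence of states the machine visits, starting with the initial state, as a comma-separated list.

Answer: S0, S2, S1, S1, S1, S1, S1

Derivation:
Start: S0
  read 'c': S0 --c--> S2
  read 'a': S2 --a--> S1
  read 'c': S1 --c--> S1
  read 'c': S1 --c--> S1
  read 'c': S1 --c--> S1
  read 'b': S1 --b--> S1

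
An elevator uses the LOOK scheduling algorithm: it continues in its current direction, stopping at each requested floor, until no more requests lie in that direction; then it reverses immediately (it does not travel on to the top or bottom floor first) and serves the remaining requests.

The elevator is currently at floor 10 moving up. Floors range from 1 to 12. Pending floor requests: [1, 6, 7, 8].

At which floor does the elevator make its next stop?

Answer: 8

Derivation:
Current floor: 10, direction: up
Requests above: []
Requests below: [1, 6, 7, 8]
Moving up but no requests above → reverse; nearest below is max([1, 6, 7, 8]) = 8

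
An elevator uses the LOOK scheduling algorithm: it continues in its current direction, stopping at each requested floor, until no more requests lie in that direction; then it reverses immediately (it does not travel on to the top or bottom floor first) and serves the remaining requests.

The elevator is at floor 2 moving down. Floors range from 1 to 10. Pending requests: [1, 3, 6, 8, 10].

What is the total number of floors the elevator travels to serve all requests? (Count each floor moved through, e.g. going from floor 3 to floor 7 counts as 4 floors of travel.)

Answer: 10

Derivation:
Start at floor 2 moving down, LOOK stop order: [1, 3, 6, 8, 10]
  2 → 1: |1-2| = 1, total = 1
  1 → 3: |3-1| = 2, total = 3
  3 → 6: |6-3| = 3, total = 6
  6 → 8: |8-6| = 2, total = 8
  8 → 10: |10-8| = 2, total = 10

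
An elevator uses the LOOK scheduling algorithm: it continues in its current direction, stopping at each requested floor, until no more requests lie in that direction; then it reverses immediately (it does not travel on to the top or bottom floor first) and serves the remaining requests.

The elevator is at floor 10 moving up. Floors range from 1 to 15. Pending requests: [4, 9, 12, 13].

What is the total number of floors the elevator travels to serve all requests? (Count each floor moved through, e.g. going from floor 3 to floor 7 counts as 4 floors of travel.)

Start at floor 10 moving up, LOOK stop order: [12, 13, 9, 4]
  10 → 12: |12-10| = 2, total = 2
  12 → 13: |13-12| = 1, total = 3
  13 → 9: |9-13| = 4, total = 7
  9 → 4: |4-9| = 5, total = 12

Answer: 12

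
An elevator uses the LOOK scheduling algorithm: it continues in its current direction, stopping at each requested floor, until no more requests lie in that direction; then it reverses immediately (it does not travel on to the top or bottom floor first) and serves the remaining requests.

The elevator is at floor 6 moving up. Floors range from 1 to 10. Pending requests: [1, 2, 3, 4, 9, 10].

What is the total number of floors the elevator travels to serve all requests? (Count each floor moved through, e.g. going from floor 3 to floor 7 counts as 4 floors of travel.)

Start at floor 6 moving up, LOOK stop order: [9, 10, 4, 3, 2, 1]
  6 → 9: |9-6| = 3, total = 3
  9 → 10: |10-9| = 1, total = 4
  10 → 4: |4-10| = 6, total = 10
  4 → 3: |3-4| = 1, total = 11
  3 → 2: |2-3| = 1, total = 12
  2 → 1: |1-2| = 1, total = 13

Answer: 13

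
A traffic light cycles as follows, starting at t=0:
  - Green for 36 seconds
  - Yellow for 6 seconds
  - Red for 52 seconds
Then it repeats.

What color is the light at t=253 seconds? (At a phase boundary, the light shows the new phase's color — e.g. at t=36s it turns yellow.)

Cycle length = 36 + 6 + 52 = 94s
t = 253, phase_t = 253 mod 94 = 65
65 >= 42 → RED

Answer: red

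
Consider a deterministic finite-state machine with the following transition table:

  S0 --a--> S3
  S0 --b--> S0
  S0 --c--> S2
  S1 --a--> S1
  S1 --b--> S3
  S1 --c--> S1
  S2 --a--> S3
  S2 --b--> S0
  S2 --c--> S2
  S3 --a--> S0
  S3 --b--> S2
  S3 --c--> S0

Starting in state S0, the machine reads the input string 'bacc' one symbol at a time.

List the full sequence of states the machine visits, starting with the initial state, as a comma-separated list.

Start: S0
  read 'b': S0 --b--> S0
  read 'a': S0 --a--> S3
  read 'c': S3 --c--> S0
  read 'c': S0 --c--> S2

Answer: S0, S0, S3, S0, S2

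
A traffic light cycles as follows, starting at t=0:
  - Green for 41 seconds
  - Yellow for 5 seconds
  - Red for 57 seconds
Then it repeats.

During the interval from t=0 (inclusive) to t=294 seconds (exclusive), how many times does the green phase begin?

Answer: 3

Derivation:
Cycle = 41+5+57 = 103s
green phase starts at t = k*103 + 0 for k=0,1,2,...
Need k*103+0 < 294 → k < 2.854
k ∈ {0, ..., 2} → 3 starts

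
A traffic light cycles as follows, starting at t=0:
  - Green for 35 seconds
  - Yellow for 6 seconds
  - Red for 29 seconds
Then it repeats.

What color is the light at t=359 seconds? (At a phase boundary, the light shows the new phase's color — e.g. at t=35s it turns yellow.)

Answer: green

Derivation:
Cycle length = 35 + 6 + 29 = 70s
t = 359, phase_t = 359 mod 70 = 9
9 < 35 (green end) → GREEN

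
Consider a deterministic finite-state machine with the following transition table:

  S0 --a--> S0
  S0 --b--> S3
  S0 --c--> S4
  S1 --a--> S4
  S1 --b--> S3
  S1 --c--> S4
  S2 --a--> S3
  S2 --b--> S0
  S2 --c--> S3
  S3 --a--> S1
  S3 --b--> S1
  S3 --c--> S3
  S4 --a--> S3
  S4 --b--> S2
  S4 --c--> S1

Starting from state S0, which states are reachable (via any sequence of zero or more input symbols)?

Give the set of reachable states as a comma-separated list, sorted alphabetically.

BFS from S0:
  visit S0: S0--a-->S0 (seen), S0--b-->S3 (new), S0--c-->S4 (new)
  visit S3: S3--a-->S1 (new), S3--b-->S1 (seen), S3--c-->S3 (seen)
  visit S4: S4--a-->S3 (seen), S4--b-->S2 (new), S4--c-->S1 (seen)
  visit S1: S1--a-->S4 (seen), S1--b-->S3 (seen), S1--c-->S4 (seen)
  visit S2: S2--a-->S3 (seen), S2--b-->S0 (seen), S2--c-->S3 (seen)

Answer: S0, S1, S2, S3, S4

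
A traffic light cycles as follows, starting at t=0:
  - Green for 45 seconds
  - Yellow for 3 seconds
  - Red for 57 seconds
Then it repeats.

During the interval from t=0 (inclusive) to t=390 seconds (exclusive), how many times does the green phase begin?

Cycle = 45+3+57 = 105s
green phase starts at t = k*105 + 0 for k=0,1,2,...
Need k*105+0 < 390 → k < 3.714
k ∈ {0, ..., 3} → 4 starts

Answer: 4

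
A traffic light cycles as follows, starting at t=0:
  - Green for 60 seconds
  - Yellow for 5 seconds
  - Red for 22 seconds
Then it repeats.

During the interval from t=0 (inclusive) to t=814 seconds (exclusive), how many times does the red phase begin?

Answer: 9

Derivation:
Cycle = 60+5+22 = 87s
red phase starts at t = k*87 + 65 for k=0,1,2,...
Need k*87+65 < 814 → k < 8.609
k ∈ {0, ..., 8} → 9 starts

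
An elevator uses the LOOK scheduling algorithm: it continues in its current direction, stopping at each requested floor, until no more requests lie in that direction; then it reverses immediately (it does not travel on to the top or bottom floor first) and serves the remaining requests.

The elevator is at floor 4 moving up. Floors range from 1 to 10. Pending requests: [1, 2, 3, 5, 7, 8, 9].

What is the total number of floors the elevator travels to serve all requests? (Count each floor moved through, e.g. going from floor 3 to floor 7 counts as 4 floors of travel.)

Answer: 13

Derivation:
Start at floor 4 moving up, LOOK stop order: [5, 7, 8, 9, 3, 2, 1]
  4 → 5: |5-4| = 1, total = 1
  5 → 7: |7-5| = 2, total = 3
  7 → 8: |8-7| = 1, total = 4
  8 → 9: |9-8| = 1, total = 5
  9 → 3: |3-9| = 6, total = 11
  3 → 2: |2-3| = 1, total = 12
  2 → 1: |1-2| = 1, total = 13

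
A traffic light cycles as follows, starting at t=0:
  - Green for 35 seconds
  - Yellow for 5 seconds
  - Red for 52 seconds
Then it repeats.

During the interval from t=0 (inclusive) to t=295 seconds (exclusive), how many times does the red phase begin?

Answer: 3

Derivation:
Cycle = 35+5+52 = 92s
red phase starts at t = k*92 + 40 for k=0,1,2,...
Need k*92+40 < 295 → k < 2.772
k ∈ {0, ..., 2} → 3 starts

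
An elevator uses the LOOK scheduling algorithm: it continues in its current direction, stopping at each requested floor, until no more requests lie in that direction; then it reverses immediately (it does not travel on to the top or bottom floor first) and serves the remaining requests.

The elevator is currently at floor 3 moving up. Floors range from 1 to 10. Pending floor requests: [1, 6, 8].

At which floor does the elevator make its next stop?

Answer: 6

Derivation:
Current floor: 3, direction: up
Requests above: [6, 8]
Requests below: [1]
Moving up and requests lie above → nearest above is min([6, 8]) = 6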